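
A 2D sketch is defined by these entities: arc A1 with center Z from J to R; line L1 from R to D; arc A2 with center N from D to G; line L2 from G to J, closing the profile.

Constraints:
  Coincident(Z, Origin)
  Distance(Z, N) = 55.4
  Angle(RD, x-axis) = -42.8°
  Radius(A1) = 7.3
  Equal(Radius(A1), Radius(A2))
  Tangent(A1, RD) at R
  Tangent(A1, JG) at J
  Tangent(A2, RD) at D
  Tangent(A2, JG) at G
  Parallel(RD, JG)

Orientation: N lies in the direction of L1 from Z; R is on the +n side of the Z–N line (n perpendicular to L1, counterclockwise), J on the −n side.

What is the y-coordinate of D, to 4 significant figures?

-32.28

The slot axis is L1's direction at -42.8°, so u = (cos -42.8°, sin -42.8°) = (0.7337, -0.6794) and n = (−sin -42.8°, cos -42.8°) = (0.6794, 0.7337). Z is at the origin and N lies 55.4 along u from Z, so N = 55.4·u = (40.65, -37.64). Tangency of A1 to both parallel lines with radius 7.3 puts R and J at Z ± 7.3·n: R = (4.960, 5.356), J = (-4.960, -5.356). Equal radii place D and G the same way about N: D = N + 7.3·n = (45.61, -32.28), G = N − 7.3·n = (35.69, -43.00). So D.y = -32.28.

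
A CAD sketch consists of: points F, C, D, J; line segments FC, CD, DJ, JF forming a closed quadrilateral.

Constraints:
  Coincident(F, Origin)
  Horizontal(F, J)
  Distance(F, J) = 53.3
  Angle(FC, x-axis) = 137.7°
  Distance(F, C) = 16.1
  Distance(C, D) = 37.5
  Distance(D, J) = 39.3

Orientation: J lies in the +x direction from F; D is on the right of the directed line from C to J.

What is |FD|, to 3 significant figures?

21.4

F is at the origin; FJ is horizontal with |FJ| = 53.3 and J in +x, so J = (53.3, 0). FC runs at 137.7° with |FC| = 16.1, so C = (-11.9, 10.8). D is determined by |CD| = 37.5 and |DJ| = 39.3 together: it lies at the intersection of circle(C, 37.5) and circle(J, 39.3). With |CJ| = 66.1, the foot of the radical line on CJ is 32.0 from C and the perpendicular offset is √(37.5² − 32.0²) = 19.5. Taking the right-of-CJ solution: D = (16.5, -13.7).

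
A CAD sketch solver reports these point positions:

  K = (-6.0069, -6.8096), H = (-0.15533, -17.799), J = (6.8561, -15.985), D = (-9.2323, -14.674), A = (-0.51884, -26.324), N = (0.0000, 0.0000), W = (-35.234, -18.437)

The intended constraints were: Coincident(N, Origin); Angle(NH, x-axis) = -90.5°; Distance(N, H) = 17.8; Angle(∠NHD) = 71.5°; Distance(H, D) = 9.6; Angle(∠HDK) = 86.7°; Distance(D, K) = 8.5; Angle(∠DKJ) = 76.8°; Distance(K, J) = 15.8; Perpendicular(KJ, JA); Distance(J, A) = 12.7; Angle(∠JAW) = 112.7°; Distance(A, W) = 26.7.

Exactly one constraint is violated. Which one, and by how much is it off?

Distance(A, W) = 26.7 — off by 8.90.

N = (0.00, 0.00) ✓; NH at -90.50° ✓; |NH| = 17.80 ✓; ∠NHD = 71.50° ✓; |HD| = 9.600 ✓; ∠HDK = 86.70° ✓; |DK| = 8.500 ✓; ∠DKJ = 76.80° ✓; |KJ| = 15.80 ✓; ∠(KJ, JA) = 90.00° ✓; |JA| = 12.70 ✓; ∠JAW = 112.7° ✓; |AW| = 35.60 ✗.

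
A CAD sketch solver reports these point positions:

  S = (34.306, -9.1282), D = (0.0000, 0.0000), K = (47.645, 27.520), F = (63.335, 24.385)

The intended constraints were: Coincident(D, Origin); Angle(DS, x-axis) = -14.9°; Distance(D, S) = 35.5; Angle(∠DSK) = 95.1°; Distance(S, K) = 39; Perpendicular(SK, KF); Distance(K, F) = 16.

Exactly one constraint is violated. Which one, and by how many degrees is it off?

Perpendicular(SK, KF) — off by 8.70°.

D = (0.00, 0.00) ✓; DS at -14.90° ✓; |DS| = 35.50 ✓; ∠DSK = 95.10° ✓; |SK| = 39.00 ✓; ∠(SK, KF) = 81.30° ✗; |KF| = 16.00 ✓.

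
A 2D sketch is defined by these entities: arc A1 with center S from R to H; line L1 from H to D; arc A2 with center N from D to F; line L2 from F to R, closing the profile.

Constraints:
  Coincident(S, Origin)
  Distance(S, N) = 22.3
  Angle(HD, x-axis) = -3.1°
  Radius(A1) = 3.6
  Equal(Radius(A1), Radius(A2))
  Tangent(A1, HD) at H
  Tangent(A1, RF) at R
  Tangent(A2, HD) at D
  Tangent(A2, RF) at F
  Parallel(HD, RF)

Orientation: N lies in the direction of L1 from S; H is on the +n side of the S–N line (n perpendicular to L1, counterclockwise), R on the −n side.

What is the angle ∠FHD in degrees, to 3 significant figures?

17.9°

The slot axis is L1's direction at -3.1°, so u = (cos -3.1°, sin -3.1°) = (0.999, -0.0541) and n = (−sin -3.1°, cos -3.1°) = (0.0541, 0.999). S is at the origin and N lies 22.3 along u from S, so N = 22.3·u = (22.3, -1.21). Tangency of A1 to both parallel lines with radius 3.6 puts H and R at S ± 3.6·n: H = (0.195, 3.59), R = (-0.195, -3.59). Equal radii place D and F the same way about N: D = N + 3.6·n = (22.5, 2.39), F = N − 3.6·n = (22.1, -4.80). Then cos ∠FHD = HF·HD / (|HF||HD|), giving 17.9°.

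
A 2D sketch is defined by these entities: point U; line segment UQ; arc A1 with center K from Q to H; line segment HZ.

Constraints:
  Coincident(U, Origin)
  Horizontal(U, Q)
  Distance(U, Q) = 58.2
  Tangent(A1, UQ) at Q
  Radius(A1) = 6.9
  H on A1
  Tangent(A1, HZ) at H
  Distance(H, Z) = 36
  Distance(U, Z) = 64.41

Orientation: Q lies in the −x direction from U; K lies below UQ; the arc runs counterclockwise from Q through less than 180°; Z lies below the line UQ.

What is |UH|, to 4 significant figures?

65.16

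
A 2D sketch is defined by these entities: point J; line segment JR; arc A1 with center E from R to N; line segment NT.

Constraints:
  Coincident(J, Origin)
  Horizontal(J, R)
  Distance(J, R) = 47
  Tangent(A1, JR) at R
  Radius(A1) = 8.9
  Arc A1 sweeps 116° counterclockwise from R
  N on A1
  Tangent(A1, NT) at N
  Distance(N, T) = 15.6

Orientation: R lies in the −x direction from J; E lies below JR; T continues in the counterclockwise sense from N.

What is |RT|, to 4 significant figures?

26.85

On A1, R sits at bearing 90° from E; a 116° counterclockwise sweep puts N at bearing 206°, so N = E + 8.9·(cos 206°, sin 206°) = (-55.00, -12.80). Tangency of A1 to NT means the radius EN is perpendicular to NT, so NT runs along (−sin 206°, cos 206°); with |NT| = 15.6, T = (-48.16, -26.82). Then |RT| = |T − R| = 26.85.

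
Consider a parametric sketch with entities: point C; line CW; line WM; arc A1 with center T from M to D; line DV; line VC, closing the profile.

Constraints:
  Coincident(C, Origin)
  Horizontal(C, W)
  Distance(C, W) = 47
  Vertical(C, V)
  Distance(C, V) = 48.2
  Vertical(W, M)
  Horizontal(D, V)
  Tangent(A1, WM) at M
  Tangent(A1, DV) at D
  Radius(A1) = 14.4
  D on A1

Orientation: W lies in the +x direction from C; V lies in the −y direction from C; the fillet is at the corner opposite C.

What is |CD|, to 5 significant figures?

58.189

C is at the origin; C and W share the same y with |CW| = 47.0 and W on the +x side, so W = (47.000, 0.0000). CV is vertical with |CV| = 48.2 and V on the −y side, so V = (0.0000, -48.200). The virtual corner opposite C is at (47.000, -48.200). The tangent condition forces TM to be normal to WM and since A1 is tangent to DV there, TD ⟂ DV, with radius 14.4, so the center T sits 14.4 in from both sides at T = (32.600, -33.800). That places the tangent points at M = (47.000, -33.800) on WM and D = (32.600, -48.200) on DV. Then |CD| = |D − C| = 58.189.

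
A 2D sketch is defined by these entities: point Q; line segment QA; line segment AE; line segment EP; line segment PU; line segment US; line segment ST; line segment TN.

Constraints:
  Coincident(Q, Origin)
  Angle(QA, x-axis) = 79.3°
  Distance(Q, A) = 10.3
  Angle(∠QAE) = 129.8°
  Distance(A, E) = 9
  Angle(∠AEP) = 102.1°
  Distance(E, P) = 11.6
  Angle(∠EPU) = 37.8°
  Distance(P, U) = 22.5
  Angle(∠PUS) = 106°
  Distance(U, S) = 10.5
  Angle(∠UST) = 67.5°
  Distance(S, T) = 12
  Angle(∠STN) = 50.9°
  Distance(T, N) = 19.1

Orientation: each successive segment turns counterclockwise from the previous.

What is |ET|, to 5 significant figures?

4.6020

Q is at the origin; QA runs at 79.3° with length 10.3, so A = (1.9124, 10.121). ∠QAE = 129.8° gives AE at 129.50° from the x-axis; with |AE| = 9.0, E = (-3.8123, 17.066). ∠AEP = 102.1° gives EP at -152.60° from the x-axis; with |EP| = 11.6, P = (-14.111, 11.727). ∠EPU = 37.8° gives PU at -10.400° from the x-axis; with |PU| = 22.5, U = (8.0194, 7.6655). ∠PUS = 106.0° gives US at 63.600° from the x-axis; with |US| = 10.5, S = (12.688, 17.071). ∠UST = 67.5° gives ST at 176.10° from the x-axis; with |ST| = 12.0, T = (0.71582, 17.887). Then |ET| = |T − E| = 4.6020.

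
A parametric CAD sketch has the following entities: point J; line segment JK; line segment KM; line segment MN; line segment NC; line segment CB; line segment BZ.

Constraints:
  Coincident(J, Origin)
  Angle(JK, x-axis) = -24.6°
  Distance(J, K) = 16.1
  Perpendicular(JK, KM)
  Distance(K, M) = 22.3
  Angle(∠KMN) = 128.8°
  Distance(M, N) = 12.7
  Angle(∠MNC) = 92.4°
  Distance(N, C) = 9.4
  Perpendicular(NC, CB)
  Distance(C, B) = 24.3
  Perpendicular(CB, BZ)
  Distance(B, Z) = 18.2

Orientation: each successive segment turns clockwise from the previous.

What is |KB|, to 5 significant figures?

7.5069

J is at the origin; JK runs at -24.6° with length 16.1, so K = (14.639, -6.7021). The perpendicularity gives KM at right angles to JK, so KM runs at -114.60°; with |KM| = 22.3, M = (5.3556, -26.978). ∠KMN = 128.8° gives MN at -165.80° from the x-axis; with |MN| = 12.7, N = (-6.9563, -30.093). ∠MNC = 92.4° gives NC at 106.60° from the x-axis; with |NC| = 9.4, C = (-9.6418, -21.085). The perpendicularity gives CB at right angles to NC, so CB runs at 16.600°; with |CB| = 24.3, B = (13.645, -14.143). Then |KB| = |B − K| = 7.5069.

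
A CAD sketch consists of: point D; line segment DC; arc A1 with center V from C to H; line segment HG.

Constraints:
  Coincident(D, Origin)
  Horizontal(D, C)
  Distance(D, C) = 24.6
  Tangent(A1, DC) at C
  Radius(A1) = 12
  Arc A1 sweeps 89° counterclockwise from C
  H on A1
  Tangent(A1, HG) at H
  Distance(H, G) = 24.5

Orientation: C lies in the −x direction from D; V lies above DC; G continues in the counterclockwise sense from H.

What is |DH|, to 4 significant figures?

17.26

The tangent condition forces VC to be normal to DC, so V = C + (0, 12) = (-24.60, 12.00). On A1, C sits at bearing -90° from V; an 89° counterclockwise sweep puts H at bearing -1°, so H = V + 12.0·(cos -1°, sin -1°) = (-12.60, 11.79). Then |DH| = |H − D| = 17.26.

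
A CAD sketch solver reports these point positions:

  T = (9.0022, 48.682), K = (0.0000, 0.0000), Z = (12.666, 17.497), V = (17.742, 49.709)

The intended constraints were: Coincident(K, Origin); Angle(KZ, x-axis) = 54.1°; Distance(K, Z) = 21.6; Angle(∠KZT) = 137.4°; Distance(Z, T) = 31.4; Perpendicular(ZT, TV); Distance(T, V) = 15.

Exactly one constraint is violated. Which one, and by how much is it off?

Distance(T, V) = 15 — off by 6.20.

K = (0.00, 0.00) ✓; KZ at 54.10° ✓; |KZ| = 21.60 ✓; ∠KZT = 137.4° ✓; |ZT| = 31.40 ✓; ∠(ZT, TV) = 90.00° ✓; |TV| = 8.800 ✗.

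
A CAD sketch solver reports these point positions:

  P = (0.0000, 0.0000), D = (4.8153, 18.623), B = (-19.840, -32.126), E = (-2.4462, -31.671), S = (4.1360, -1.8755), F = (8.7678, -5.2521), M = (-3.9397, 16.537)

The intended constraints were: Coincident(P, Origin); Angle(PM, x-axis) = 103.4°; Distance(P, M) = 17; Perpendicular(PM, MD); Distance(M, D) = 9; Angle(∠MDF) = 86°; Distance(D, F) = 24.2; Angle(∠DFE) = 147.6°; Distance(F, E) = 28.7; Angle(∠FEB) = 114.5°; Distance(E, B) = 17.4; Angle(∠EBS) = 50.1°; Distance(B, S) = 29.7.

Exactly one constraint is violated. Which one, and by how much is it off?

Distance(B, S) = 29.7 — off by 8.90.

P = (0.00, 0.00) ✓; PM at 103.4° ✓; |PM| = 17.00 ✓; ∠(PM, MD) = 90.00° ✓; |MD| = 9.000 ✓; ∠MDF = 86.00° ✓; |DF| = 24.20 ✓; ∠DFE = 147.6° ✓; |FE| = 28.70 ✓; ∠FEB = 114.5° ✓; |EB| = 17.40 ✓; ∠EBS = 50.10° ✓; |BS| = 38.60 ✗.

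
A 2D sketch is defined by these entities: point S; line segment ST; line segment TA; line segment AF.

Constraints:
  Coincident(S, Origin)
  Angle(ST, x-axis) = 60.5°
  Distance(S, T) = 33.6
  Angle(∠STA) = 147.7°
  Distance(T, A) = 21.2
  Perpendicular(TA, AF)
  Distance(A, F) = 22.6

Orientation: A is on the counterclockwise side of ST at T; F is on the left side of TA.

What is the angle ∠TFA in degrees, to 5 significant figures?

43.169°

S is at the origin; ST runs at 60.5° with length 33.6, so T = 33.6·(cos 60.5°, sin 60.5°) = (16.545, 29.244). ∠STA = 147.7°, so TA runs at 60.5° + (180° − 147.7°) = 92.800° from the x-axis; with |TA| = 21.2, A = T + 21.2·(cos 92.800°, sin 92.800°) = (15.510, 50.419). The perpendicularity gives AF at right angles to TA; with |AF| = 22.6 on the left of TA, F = A + 22.6·(-0.99881, -0.048850) = (-7.0632, 49.315). Then cos ∠TFA = FT·FA / (|FT||FA|), giving 43.169°.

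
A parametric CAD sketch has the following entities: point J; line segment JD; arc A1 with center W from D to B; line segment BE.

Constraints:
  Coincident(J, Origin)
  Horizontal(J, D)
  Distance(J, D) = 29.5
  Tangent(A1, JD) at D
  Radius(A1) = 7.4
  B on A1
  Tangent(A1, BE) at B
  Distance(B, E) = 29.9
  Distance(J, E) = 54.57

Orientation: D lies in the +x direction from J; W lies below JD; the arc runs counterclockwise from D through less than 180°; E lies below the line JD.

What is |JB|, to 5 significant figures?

26.277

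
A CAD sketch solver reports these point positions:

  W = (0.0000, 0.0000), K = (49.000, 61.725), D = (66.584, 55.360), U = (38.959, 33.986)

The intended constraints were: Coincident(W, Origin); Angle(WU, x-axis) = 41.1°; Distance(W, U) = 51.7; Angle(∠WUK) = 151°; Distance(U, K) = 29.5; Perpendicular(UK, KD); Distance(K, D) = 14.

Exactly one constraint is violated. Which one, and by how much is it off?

Distance(K, D) = 14 — off by 4.70.

W = (0.00, 0.00) ✓; WU at 41.10° ✓; |WU| = 51.70 ✓; ∠WUK = 151.0° ✓; |UK| = 29.50 ✓; ∠(UK, KD) = 90.00° ✓; |KD| = 18.70 ✗.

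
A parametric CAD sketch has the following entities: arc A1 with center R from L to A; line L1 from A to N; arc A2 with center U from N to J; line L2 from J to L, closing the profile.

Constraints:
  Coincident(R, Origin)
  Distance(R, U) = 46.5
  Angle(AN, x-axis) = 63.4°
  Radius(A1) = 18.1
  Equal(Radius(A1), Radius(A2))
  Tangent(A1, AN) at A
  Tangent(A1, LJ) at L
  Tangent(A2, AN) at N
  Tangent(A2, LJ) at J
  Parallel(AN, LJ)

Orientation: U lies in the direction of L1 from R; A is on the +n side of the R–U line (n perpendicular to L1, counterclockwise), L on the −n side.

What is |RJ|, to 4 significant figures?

49.90

The slot axis is L1's direction at 63.4°, so u = (cos 63.4°, sin 63.4°) = (0.4478, 0.8942) and n = (−sin 63.4°, cos 63.4°) = (-0.8942, 0.4478). R is at the origin and U lies 46.5 along u from R, so U = 46.5·u = (20.82, 41.58). Tangency of A1 to both parallel lines with radius 18.1 puts A and L at R ± 18.1·n: A = (-16.18, 8.104), L = (16.18, -8.104). Equal radii place N and J the same way about U: N = U + 18.1·n = (4.637, 49.68), J = U − 18.1·n = (37.00, 33.47). Then |RJ| = |J − R| = 49.90.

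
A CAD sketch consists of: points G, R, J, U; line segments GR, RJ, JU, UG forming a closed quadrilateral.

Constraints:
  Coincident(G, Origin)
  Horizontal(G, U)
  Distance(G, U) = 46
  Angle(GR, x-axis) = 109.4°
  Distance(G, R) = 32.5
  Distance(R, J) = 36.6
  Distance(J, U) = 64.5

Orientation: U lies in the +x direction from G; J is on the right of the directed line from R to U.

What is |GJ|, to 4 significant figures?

19.01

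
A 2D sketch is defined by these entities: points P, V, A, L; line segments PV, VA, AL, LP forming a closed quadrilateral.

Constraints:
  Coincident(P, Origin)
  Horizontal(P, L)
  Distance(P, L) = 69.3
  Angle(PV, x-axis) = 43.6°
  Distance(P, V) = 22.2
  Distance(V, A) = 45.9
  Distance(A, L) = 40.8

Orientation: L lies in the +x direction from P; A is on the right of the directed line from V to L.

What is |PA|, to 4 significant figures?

45.14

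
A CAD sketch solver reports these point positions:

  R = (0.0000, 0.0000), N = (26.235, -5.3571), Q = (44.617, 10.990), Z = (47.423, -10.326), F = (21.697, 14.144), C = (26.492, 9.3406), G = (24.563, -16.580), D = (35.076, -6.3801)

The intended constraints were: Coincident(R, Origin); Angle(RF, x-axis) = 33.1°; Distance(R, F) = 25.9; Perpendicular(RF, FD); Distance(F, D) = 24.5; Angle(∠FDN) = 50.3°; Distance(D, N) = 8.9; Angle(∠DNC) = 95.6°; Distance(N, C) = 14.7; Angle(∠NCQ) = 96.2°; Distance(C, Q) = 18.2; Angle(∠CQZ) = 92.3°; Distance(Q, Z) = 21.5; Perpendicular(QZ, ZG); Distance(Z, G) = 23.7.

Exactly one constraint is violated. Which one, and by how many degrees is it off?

Perpendicular(QZ, ZG) — off by 7.80°.

R = (0.00, 0.00) ✓; RF at 33.10° ✓; |RF| = 25.90 ✓; ∠(RF, FD) = 90.00° ✓; |FD| = 24.50 ✓; ∠FDN = 50.30° ✓; |DN| = 8.900 ✓; ∠DNC = 95.60° ✓; |NC| = 14.70 ✓; ∠NCQ = 96.20° ✓; |CQ| = 18.20 ✓; ∠CQZ = 92.30° ✓; |QZ| = 21.50 ✓; ∠(QZ, ZG) = 82.20° ✗; |ZG| = 23.70 ✓.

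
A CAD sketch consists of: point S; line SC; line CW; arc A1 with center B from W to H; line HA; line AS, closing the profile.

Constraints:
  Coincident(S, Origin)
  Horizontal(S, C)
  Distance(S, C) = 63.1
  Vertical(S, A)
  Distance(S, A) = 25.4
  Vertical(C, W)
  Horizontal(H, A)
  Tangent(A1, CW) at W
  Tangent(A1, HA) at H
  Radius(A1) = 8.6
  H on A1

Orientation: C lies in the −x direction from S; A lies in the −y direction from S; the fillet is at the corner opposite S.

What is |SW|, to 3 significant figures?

65.3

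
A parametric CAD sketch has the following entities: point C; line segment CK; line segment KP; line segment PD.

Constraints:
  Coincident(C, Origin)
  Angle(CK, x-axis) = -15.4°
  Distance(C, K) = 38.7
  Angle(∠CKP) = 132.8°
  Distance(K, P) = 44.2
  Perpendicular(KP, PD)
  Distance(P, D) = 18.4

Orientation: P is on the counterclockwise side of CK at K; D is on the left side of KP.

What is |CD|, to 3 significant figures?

71.2

C is at the origin; CK runs at -15.4° with length 38.7, so K = 38.7·(cos -15.4°, sin -15.4°) = (37.3, -10.3). ∠CKP = 132.8°, so KP runs at -15.4° + (180° − 132.8°) = 31.8° from the x-axis; with |KP| = 44.2, P = K + 44.2·(cos 31.8°, sin 31.8°) = (74.9, 13.0). The perpendicularity gives PD at right angles to KP; with |PD| = 18.4 on the left of KP, D = P + 18.4·(-0.527, 0.850) = (65.2, 28.7). Then |CD| = |D − C| = 71.2.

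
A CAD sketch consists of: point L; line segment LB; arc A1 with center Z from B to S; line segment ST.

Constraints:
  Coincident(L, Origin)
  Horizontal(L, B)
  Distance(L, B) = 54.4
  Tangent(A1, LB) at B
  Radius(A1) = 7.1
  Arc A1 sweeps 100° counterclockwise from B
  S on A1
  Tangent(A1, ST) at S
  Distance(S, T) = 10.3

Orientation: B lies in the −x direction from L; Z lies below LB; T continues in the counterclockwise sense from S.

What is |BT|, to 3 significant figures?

19.2

L is at the origin; L and B share the same y with |LB| = 54.4 and B on the −x side, so B = (-54.4, 0.00). A1 meets LB tangentially, so ZB is at right angles to LB, so Z = B + (0, -7.1) = (-54.4, -7.10). On A1, B sits at bearing 90° from Z; a 100° counterclockwise sweep puts S at bearing 190°, so S = Z + 7.1·(cos 190°, sin 190°) = (-61.4, -8.33). Tangency of A1 to ST means the radius ZS is perpendicular to ST, so ST runs along (−sin 190°, cos 190°); with |ST| = 10.3, T = (-59.6, -18.5). Then |BT| = |T − B| = 19.2.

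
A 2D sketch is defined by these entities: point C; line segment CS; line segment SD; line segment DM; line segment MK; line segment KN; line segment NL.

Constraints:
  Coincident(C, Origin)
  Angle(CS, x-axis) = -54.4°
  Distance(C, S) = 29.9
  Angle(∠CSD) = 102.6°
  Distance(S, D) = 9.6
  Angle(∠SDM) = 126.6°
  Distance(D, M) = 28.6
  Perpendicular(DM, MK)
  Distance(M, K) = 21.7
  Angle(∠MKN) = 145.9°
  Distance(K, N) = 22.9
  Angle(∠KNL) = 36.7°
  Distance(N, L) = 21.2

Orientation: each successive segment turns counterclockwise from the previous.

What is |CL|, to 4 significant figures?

10.90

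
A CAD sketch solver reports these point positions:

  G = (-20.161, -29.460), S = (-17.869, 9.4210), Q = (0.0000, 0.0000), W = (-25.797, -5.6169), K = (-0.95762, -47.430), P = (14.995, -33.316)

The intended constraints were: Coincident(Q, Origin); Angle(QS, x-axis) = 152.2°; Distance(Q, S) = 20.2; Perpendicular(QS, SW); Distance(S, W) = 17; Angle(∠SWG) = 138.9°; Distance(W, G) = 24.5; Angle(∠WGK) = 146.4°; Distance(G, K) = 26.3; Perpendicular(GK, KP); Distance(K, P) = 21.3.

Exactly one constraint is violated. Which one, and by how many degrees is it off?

Perpendicular(GK, KP) — off by 5.40°.

Q = (0.00, 0.00) ✓; QS at 152.2° ✓; |QS| = 20.20 ✓; ∠(QS, SW) = 90.00° ✓; |SW| = 17.00 ✓; ∠SWG = 138.9° ✓; |WG| = 24.50 ✓; ∠WGK = 146.4° ✓; |GK| = 26.30 ✓; ∠(GK, KP) = 84.60° ✗; |KP| = 21.30 ✓.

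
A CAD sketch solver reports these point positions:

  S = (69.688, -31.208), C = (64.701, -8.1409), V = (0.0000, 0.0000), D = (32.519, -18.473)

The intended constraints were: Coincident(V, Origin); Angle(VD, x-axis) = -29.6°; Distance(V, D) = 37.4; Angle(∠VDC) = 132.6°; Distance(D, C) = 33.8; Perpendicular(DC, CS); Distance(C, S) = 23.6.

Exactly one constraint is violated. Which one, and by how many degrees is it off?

Perpendicular(DC, CS) — off by 5.60°.

V = (0.00, 0.00) ✓; VD at -29.60° ✓; |VD| = 37.40 ✓; ∠VDC = 132.6° ✓; |DC| = 33.80 ✓; ∠(DC, CS) = 95.60° ✗; |CS| = 23.60 ✓.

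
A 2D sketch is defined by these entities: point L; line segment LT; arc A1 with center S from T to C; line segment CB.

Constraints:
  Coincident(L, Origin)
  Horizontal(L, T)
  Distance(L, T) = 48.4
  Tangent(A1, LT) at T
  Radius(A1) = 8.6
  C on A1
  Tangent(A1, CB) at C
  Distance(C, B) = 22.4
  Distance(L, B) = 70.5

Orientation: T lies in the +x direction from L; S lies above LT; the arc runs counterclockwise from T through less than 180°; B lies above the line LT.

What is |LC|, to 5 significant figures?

56.345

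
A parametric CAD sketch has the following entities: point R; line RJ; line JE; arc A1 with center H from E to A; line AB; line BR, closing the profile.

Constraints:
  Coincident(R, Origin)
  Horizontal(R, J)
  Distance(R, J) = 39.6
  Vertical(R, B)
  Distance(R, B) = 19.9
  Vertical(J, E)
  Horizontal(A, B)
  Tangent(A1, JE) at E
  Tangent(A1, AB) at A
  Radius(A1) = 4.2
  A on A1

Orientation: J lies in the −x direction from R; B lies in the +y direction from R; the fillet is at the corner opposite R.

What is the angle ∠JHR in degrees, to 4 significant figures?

81.06°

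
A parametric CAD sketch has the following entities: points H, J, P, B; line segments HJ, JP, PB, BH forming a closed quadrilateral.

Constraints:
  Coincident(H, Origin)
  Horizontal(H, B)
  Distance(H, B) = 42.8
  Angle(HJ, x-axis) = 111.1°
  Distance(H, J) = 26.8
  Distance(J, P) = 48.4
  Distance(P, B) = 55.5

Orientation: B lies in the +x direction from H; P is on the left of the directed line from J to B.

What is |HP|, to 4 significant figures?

61.25

H is at the origin; HB is horizontal with |HB| = 42.8 and B in +x, so B = (42.8, 0). HJ runs at 111.1° with |HJ| = 26.8, so J = (-9.648, 25.00). P is determined by |JP| = 48.4 and |PB| = 55.5 together: it lies at the intersection of circle(J, 48.4) and circle(B, 55.5). With |JB| = 58.10, the foot of the radical line on JB is 22.70 from J and the perpendicular offset is √(48.4² − 22.70²) = 42.74. Taking the left-of-JB solution: P = (29.24, 53.82).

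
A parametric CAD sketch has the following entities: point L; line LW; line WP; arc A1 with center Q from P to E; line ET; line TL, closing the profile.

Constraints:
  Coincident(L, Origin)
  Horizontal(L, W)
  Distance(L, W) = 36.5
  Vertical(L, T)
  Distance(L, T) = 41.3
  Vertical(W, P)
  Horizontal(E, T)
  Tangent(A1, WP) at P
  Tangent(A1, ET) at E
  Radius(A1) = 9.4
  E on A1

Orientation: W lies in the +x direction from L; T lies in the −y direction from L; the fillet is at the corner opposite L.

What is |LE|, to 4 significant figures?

49.40

L is at the origin; LW is horizontal with |LW| = 36.5 and W on the +x side, so W = (36.50, 0.000). LT is vertical with |LT| = 41.3 and T on the −y side, so T = (0.000, -41.30). The virtual corner opposite L is at (36.50, -41.30). A1 meets WP tangentially, so QP is at right angles to WP and the tangent condition forces QE to be normal to ET, with radius 9.4, so the center Q sits 9.4 in from both sides at Q = (27.10, -31.90). That places the tangent points at P = (36.50, -31.90) on WP and E = (27.10, -41.30) on ET. Then |LE| = |E − L| = 49.40.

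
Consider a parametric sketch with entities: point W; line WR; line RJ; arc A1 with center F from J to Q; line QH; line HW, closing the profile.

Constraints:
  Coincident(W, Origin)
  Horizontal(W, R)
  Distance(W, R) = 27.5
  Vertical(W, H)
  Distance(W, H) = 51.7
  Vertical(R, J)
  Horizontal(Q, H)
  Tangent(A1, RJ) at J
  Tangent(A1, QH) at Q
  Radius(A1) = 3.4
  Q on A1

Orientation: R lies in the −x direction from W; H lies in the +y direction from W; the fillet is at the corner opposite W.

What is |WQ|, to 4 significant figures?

57.04

W is at the origin; W and R share the same y with |WR| = 27.5 and R on the −x side, so R = (-27.50, 0.000). W and H share the same x with |WH| = 51.7 and H on the +y side, so H = (0.000, 51.70). The virtual corner opposite W is at (-27.50, 51.70). Since A1 is tangent to RJ there, FJ ⟂ RJ and tangency of A1 to QH means the radius FQ is perpendicular to QH, with radius 3.4, so the center F sits 3.4 in from both sides at F = (-24.10, 48.30). That places the tangent points at J = (-27.50, 48.30) on RJ and Q = (-24.10, 51.70) on QH. Then |WQ| = |Q − W| = 57.04.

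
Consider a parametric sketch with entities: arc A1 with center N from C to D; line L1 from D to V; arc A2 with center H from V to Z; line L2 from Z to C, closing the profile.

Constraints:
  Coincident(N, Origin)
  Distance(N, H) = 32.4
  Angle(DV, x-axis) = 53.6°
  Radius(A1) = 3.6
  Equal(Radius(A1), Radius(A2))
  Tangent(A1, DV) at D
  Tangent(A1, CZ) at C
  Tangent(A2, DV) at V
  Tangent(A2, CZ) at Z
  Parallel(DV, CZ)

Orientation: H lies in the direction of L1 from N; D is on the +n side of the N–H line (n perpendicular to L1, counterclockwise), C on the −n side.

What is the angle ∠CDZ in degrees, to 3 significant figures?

77.5°

The slot axis is L1's direction at 53.6°, so u = (cos 53.6°, sin 53.6°) = (0.593, 0.805) and n = (−sin 53.6°, cos 53.6°) = (-0.805, 0.593). N is at the origin and H lies 32.4 along u from N, so H = 32.4·u = (19.2, 26.1). Tangency of A1 to both parallel lines with radius 3.6 puts D and C at N ± 3.6·n: D = (-2.90, 2.14), C = (2.90, -2.14). Equal radii place V and Z the same way about H: V = H + 3.6·n = (16.3, 28.2), Z = H − 3.6·n = (22.1, 23.9). Then cos ∠CDZ = DC·DZ / (|DC||DZ|), giving 77.5°.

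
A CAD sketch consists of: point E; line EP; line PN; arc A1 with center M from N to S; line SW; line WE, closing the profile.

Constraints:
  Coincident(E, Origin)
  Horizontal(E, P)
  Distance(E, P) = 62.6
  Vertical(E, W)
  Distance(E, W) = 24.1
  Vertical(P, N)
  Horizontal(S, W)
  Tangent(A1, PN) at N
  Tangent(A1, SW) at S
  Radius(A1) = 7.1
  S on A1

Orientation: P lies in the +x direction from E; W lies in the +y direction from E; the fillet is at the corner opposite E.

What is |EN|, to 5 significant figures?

64.867

The virtual corner opposite E is at (62.600, 24.100). The tangent condition forces MN to be normal to PN and A1 meets SW tangentially, so MS is at right angles to SW, with radius 7.1, so the center M sits 7.1 in from both sides at M = (55.500, 17.000). That places the tangent points at N = (62.600, 17.000) on PN and S = (55.500, 24.100) on SW. Then |EN| = |N − E| = 64.867.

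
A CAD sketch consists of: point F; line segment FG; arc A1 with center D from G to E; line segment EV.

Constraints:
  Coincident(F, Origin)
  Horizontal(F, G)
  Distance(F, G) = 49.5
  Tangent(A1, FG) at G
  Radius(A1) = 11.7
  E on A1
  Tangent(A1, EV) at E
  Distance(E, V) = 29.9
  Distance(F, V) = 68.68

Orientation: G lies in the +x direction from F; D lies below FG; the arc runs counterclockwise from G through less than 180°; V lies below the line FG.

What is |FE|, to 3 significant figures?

42.7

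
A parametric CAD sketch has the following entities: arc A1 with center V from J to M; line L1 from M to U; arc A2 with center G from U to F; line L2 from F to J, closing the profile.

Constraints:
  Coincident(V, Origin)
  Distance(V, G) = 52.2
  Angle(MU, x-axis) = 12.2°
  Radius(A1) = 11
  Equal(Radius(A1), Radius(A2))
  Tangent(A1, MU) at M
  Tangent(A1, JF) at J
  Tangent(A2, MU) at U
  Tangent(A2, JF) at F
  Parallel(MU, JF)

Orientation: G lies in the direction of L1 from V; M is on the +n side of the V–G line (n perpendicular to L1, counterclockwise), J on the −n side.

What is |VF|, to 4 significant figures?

53.35

The slot axis is L1's direction at 12.2°, so u = (cos 12.2°, sin 12.2°) = (0.9774, 0.2113) and n = (−sin 12.2°, cos 12.2°) = (-0.2113, 0.9774). V is at the origin and G lies 52.2 along u from V, so G = 52.2·u = (51.02, 11.03). Tangency of A1 to both parallel lines with radius 11.0 puts M and J at V ± 11.0·n: M = (-2.325, 10.75), J = (2.325, -10.75). Equal radii place U and F the same way about G: U = G + 11.0·n = (48.70, 21.78), F = G − 11.0·n = (53.35, 0.2796). Then |VF| = |F − V| = 53.35.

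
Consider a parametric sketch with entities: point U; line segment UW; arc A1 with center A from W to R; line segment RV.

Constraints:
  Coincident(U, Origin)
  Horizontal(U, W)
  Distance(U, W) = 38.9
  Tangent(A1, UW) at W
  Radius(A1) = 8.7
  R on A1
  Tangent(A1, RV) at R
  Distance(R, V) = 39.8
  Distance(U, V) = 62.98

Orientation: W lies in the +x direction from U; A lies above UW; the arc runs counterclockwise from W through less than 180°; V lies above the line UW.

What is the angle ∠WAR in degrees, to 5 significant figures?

102.17°

Checks: |AW| = 8.700 ✓; |AR| = 8.700 ✓; ∠(AR, RV) = 90.00° ✓; |RV| = 39.80 ✓; |UV| = 62.98 ✓.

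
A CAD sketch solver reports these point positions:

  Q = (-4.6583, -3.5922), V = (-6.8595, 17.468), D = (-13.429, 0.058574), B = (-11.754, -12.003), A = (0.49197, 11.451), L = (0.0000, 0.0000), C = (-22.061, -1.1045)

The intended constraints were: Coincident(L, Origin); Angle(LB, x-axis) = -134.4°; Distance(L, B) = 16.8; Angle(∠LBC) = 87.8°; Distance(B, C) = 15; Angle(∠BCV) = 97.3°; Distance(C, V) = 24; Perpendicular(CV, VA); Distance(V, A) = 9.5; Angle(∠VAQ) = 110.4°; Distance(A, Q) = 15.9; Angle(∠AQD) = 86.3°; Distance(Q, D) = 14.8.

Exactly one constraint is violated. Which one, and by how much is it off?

Distance(Q, D) = 14.8 — off by 5.30.

L = (0.00, 0.00) ✓; LB at -134.4° ✓; |LB| = 16.80 ✓; ∠LBC = 87.80° ✓; |BC| = 15.00 ✓; ∠BCV = 97.30° ✓; |CV| = 24.00 ✓; ∠(CV, VA) = 90.00° ✓; |VA| = 9.500 ✓; ∠VAQ = 110.4° ✓; |AQ| = 15.90 ✓; ∠AQD = 86.30° ✓; |QD| = 9.500 ✗.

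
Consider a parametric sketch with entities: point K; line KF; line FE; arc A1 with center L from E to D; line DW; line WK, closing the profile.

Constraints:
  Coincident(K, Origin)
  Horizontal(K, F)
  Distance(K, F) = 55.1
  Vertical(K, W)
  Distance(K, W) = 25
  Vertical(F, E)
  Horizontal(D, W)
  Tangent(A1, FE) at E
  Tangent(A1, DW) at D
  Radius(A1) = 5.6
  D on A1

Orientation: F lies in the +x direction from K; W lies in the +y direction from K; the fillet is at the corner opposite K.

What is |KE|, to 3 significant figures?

58.4

K is at the origin; K and F share the same y with |KF| = 55.1 and F on the +x side, so F = (55.1, 0.00). K and W share the same x with |KW| = 25.0 and W on the +y side, so W = (0.00, 25.0). The virtual corner opposite K is at (55.1, 25.0). Since A1 is tangent to FE there, LE ⟂ FE and tangency of A1 to DW means the radius LD is perpendicular to DW, with radius 5.6, so the center L sits 5.6 in from both sides at L = (49.5, 19.4). That places the tangent points at E = (55.1, 19.4) on FE and D = (49.5, 25.0) on DW. Then |KE| = |E − K| = 58.4.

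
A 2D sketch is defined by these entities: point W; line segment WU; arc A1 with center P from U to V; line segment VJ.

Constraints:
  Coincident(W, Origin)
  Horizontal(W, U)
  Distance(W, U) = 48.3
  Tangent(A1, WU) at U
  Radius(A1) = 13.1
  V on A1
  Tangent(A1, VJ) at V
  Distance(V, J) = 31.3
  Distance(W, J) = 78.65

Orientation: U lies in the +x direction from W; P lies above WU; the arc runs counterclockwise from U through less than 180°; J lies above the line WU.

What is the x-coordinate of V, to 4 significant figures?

61.19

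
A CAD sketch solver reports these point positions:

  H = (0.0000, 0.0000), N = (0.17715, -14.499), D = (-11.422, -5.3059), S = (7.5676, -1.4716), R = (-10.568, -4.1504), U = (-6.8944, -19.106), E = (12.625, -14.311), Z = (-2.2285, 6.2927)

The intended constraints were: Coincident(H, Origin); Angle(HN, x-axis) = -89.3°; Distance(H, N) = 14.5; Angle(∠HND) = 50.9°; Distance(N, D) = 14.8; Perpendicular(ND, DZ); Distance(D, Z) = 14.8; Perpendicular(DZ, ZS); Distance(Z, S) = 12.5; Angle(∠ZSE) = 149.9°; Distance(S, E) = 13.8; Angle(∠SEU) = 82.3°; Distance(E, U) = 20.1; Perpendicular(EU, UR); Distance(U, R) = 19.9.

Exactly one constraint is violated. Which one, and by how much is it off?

Distance(U, R) = 19.9 — off by 4.50.

H = (0.00, 0.00) ✓; HN at -89.30° ✓; |HN| = 14.50 ✓; ∠HND = 50.90° ✓; |ND| = 14.80 ✓; ∠(ND, DZ) = 90.00° ✓; |DZ| = 14.80 ✓; ∠(DZ, ZS) = 90.00° ✓; |ZS| = 12.50 ✓; ∠ZSE = 149.9° ✓; |SE| = 13.80 ✓; ∠SEU = 82.30° ✓; |EU| = 20.10 ✓; ∠(EU, UR) = 90.00° ✓; |UR| = 15.40 ✗.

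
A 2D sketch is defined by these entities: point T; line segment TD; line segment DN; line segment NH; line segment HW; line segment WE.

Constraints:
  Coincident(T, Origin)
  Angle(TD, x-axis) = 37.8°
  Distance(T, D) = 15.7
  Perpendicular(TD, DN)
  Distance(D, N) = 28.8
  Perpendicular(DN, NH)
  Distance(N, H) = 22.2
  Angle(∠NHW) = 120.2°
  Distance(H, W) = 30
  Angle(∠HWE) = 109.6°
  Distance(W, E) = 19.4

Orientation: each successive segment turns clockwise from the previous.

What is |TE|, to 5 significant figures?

14.998

∠NHW = 120.2° gives HW at 158.00° from the x-axis; with |HW| = 30.0, W = (-15.300, -15.502). ∠HWE = 109.6° gives WE at 87.600° from the x-axis; with |WE| = 19.4, E = (-14.487, 3.8808). Then |TE| = |E − T| = 14.998.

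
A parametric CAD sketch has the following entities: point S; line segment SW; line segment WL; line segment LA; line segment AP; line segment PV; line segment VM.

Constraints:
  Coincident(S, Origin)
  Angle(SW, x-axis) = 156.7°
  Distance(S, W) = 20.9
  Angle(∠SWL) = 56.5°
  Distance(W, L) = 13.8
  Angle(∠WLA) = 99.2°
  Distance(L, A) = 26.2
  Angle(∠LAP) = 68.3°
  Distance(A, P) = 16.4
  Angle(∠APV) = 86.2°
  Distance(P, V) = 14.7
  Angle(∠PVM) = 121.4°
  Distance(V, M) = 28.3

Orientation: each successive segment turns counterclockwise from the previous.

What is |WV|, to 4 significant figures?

10.23

∠LAP = 68.3° gives AP at 112.7° from the x-axis; with |AP| = 16.4, P = (3.115, 10.27). ∠APV = 86.2° gives PV at -153.5° from the x-axis; with |PV| = 14.7, V = (-10.04, 3.713). Then |WV| = |V − W| = 10.23.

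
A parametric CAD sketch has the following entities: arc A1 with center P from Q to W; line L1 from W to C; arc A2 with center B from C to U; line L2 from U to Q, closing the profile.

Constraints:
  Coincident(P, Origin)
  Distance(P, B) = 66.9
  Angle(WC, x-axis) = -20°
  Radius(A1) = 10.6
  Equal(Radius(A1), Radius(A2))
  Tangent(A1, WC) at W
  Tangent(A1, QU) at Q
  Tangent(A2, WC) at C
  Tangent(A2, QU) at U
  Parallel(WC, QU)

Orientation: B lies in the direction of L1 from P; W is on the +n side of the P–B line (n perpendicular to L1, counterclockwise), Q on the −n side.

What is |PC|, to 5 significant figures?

67.735

The slot axis is L1's direction at -20.0°, so u = (cos -20.0°, sin -20.0°) = (0.93969, -0.34202) and n = (−sin -20.0°, cos -20.0°) = (0.34202, 0.93969). P is at the origin and B lies 66.9 along u from P, so B = 66.9·u = (62.865, -22.881). Tangency of A1 to both parallel lines with radius 10.6 puts W and Q at P ± 10.6·n: W = (3.6254, 9.9607), Q = (-3.6254, -9.9607). Equal radii place C and U the same way about B: C = B + 10.6·n = (66.491, -12.920), U = B − 10.6·n = (59.240, -32.842). Then |PC| = |C − P| = 67.735.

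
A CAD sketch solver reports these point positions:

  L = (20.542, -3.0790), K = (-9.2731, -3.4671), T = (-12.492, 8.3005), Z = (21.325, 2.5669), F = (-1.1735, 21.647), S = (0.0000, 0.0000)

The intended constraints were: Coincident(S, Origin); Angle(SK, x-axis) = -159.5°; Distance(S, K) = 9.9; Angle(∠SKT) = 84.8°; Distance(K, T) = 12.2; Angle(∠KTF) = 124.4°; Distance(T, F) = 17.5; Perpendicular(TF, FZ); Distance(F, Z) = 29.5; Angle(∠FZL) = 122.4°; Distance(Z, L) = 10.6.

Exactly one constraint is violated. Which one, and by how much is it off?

Distance(Z, L) = 10.6 — off by 4.90.

S = (0.00, 0.00) ✓; SK at -159.5° ✓; |SK| = 9.900 ✓; ∠SKT = 84.80° ✓; |KT| = 12.20 ✓; ∠KTF = 124.4° ✓; |TF| = 17.50 ✓; ∠(TF, FZ) = 90.00° ✓; |FZ| = 29.50 ✓; ∠FZL = 122.4° ✓; |ZL| = 5.700 ✗.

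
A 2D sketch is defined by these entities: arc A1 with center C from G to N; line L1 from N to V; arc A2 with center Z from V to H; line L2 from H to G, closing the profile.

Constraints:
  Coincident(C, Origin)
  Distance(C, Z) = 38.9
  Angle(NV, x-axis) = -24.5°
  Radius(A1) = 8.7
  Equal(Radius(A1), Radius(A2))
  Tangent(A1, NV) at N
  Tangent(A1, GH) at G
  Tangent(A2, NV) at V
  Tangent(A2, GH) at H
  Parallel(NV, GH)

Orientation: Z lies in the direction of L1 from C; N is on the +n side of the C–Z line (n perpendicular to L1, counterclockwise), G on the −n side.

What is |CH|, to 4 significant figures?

39.86

The slot axis is L1's direction at -24.5°, so u = (cos -24.5°, sin -24.5°) = (0.9100, -0.4147) and n = (−sin -24.5°, cos -24.5°) = (0.4147, 0.9100). C is at the origin and Z lies 38.9 along u from C, so Z = 38.9·u = (35.40, -16.13). Tangency of A1 to both parallel lines with radius 8.7 puts N and G at C ± 8.7·n: N = (3.608, 7.917), G = (-3.608, -7.917). Equal radii place V and H the same way about Z: V = Z + 8.7·n = (39.01, -8.215), H = Z − 8.7·n = (31.79, -24.05). Then |CH| = |H − C| = 39.86.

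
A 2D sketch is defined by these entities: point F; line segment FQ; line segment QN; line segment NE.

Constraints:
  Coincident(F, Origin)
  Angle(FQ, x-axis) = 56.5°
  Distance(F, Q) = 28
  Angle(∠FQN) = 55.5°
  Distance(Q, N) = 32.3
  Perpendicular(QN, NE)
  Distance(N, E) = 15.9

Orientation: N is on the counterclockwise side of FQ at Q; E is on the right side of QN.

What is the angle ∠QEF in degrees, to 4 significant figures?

40.92°

F is at the origin; FQ runs at 56.5° with length 28.0, so Q = 28.0·(cos 56.5°, sin 56.5°) = (15.45, 23.35). ∠FQN = 55.5°, so QN runs at 56.5° + (180° − 55.5°) = 181.0° from the x-axis; with |QN| = 32.3, N = Q + 32.3·(cos 181.0°, sin 181.0°) = (-16.84, 22.79). The perpendicularity gives NE at right angles to QN; with |NE| = 15.9 on the right of QN, E = N + 15.9·(-0.01745, 0.9998) = (-17.12, 38.68). Then cos ∠QEF = EQ·EF / (|EQ||EF|), giving 40.92°.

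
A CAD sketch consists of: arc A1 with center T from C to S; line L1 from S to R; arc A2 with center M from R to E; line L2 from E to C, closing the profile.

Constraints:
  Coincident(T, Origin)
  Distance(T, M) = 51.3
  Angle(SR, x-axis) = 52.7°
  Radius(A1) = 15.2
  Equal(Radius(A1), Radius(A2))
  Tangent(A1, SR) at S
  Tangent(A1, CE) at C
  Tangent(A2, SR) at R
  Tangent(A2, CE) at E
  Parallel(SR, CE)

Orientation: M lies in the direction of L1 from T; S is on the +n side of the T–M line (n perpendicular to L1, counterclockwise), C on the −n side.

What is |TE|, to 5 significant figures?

53.504

Tangency of A1 to both parallel lines with radius 15.2 puts S and C at T ± 15.2·n: S = (-12.091, 9.2110), C = (12.091, -9.2110). Equal radii place R and E the same way about M: R = M + 15.2·n = (18.996, 50.019), E = M − 15.2·n = (43.178, 31.597). Then |TE| = |E − T| = 53.504.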